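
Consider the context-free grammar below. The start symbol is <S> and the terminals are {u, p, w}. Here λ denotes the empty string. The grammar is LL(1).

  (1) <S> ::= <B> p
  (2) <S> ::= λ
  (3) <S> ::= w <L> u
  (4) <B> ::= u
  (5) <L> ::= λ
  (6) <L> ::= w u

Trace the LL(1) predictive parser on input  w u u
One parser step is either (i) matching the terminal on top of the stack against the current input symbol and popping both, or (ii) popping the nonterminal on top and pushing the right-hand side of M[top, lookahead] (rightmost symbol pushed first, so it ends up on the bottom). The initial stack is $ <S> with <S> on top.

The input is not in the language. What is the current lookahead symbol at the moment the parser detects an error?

u

     Stack      Input    Action
  1  $ <S>      w u u $  expand <S> ::= w <L> u
  2  $ u <L> w  w u u $  match w
  3  $ u <L>    u u $    expand <L> ::= λ
  4  $ u        u u $    match u
  5  $          u $      error: stack empty but input remains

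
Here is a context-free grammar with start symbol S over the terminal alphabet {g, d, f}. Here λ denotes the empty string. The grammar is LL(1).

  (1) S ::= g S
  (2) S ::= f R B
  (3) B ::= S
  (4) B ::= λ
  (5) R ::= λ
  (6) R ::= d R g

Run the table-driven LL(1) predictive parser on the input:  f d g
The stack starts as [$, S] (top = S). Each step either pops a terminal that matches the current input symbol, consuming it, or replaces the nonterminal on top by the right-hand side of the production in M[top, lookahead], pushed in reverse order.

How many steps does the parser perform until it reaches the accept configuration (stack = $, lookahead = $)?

step 1: stack=$ S  input=f d g $  — expand S ::= f R B
step 2: stack=$ B R f  input=f d g $  — match f
step 3: stack=$ B R  input=d g $  — expand R ::= d R g
step 4: stack=$ B g R d  input=d g $  — match d
step 5: stack=$ B g R  input=g $  — expand R ::= λ
step 6: stack=$ B g  input=g $  — match g
step 7: stack=$ B  input=$  — expand B ::= λ
Accept reached after 7 steps.

7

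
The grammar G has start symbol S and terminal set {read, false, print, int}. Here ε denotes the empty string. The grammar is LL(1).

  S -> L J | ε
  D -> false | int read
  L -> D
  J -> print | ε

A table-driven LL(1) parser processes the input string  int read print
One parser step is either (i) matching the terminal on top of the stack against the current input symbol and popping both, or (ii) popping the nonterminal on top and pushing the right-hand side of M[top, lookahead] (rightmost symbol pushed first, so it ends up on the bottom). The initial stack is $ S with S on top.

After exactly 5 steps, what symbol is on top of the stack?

J

     Stack         Input             Action
  1  $ S           int read print $  expand S -> L J
  2  $ J L         int read print $  expand L -> D
  3  $ J D         int read print $  expand D -> int read
  4  $ J read int  int read print $  match int
  5  $ J read      read print $      match read
Stack after step 5: $ J (top = J).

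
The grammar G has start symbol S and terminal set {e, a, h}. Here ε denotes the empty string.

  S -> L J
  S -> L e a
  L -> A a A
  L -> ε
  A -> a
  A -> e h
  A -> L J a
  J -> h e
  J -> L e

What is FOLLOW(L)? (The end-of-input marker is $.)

{a, e, h}

FIRST(S) = {a, e, h}  (via L J, L e a)
FIRST(L) = {ε, a, e, h}  (via A a A)
FIRST(J) = {a, e, h}  (via L e)
FIRST(A) = {a, e, h}  (via L J a)
FOLLOW(S) includes $ since S is the start symbol.
FOLLOW(S): S appears on no right-hand side. Thus FOLLOW(S) = {$}.
FOLLOW(L): in S->L J, L is followed by J with FIRST {a, e, h}; in S->L e a, L is followed by e a with FIRST {e}; in A->L J a, L is followed by J a with FIRST {a, e, h}; in J->L e, L is followed by e with FIRST {e}. Thus FOLLOW(L) = {a, e, h}.
FOLLOW(A): in L->A a A (occurrence 1), A is followed by a A with FIRST {a}; in L->A a A (occurrence 2), the suffix after A is empty, so FOLLOW(A) ⊇ FOLLOW(L) = {a, e, h}. Thus FOLLOW(A) = {a, e, h}.
FOLLOW(J): in S->L J, the suffix after J is empty, so FOLLOW(J) ⊇ FOLLOW(S) = {$}; in A->L J a, J is followed by a with FIRST {a}. Thus FOLLOW(J) = {$, a}.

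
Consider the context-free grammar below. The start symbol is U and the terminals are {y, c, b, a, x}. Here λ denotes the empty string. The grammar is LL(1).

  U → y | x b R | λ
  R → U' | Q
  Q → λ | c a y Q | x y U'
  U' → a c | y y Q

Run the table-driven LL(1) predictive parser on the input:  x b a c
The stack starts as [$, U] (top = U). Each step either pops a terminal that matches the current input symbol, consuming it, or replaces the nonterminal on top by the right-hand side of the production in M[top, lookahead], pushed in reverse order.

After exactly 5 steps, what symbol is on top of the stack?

a

step 1: stack=$ U  input=x b a c $  — expand U → x b R
step 2: stack=$ R b x  input=x b a c $  — match x
step 3: stack=$ R b  input=b a c $  — match b
step 4: stack=$ R  input=a c $  — expand R → U'
step 5: stack=$ U'  input=a c $  — expand U' → a c
Stack after step 5: $ c a (top = a).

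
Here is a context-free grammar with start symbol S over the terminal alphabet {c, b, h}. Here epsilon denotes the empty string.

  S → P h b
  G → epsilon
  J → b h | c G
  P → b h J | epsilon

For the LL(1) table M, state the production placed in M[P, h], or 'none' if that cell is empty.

P → epsilon

FIRST(G) = {epsilon}
FIRST(J) = {b, c}
FIRST(P) = {epsilon, b}
FIRST(S) = {b, h}  (via P h b)
FOLLOW(S) includes $ since S is the start symbol.
FOLLOW(P): in S→P h b, P is followed by h b with FIRST {h}. Thus FOLLOW(P) = {h}.
For P → b h J: FIRST(b h J) = {b}, so it goes in M[P, t] for t ∈ {b}.
For P → epsilon: FIRST(epsilon) = {epsilon}, so it goes in M[P, t] for t ∈ {}; since epsilon ∈ FIRST, also for every t ∈ FOLLOW(P) = {h}.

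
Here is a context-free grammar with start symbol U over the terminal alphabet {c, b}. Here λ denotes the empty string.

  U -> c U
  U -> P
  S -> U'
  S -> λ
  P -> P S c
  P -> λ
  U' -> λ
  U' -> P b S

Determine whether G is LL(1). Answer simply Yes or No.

FIRST(U) = {λ, b, c}
FIRST(S) = {λ, b, c}
FIRST(P) = {λ, b, c}
FIRST(U') = {λ, b, c}
FOLLOW(U) = {$}
FOLLOW(S) = {c}
FOLLOW(P) = {$, b, c}
FOLLOW(U') = {c}
Cell M[P, b] receives both P -> P S c and P -> λ — the grammar is not LL(1).

No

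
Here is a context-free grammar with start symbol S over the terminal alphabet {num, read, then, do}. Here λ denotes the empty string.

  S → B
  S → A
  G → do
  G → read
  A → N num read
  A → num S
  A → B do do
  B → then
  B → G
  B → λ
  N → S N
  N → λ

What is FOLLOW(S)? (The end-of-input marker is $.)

FIRST(G) = {do, read}
FIRST(B) = {λ, do, read, then}  (via G)
FIRST(S) = {λ, do, num, read, then}  (via B, A)
FIRST(N) = {λ, do, num, read, then}  (via S N)
FIRST(A) = {do, num, read, then}  (via N num read, B do do)
FOLLOW(S) includes $ since S is the start symbol.
FOLLOW(N): in A→N num read, N is followed by num read with FIRST {num}; in N→S N, the suffix after N is empty (adds nothing new). Thus FOLLOW(N) = {num}.
FOLLOW(S): in A→num S, the suffix after S is empty, so FOLLOW(S) ⊇ FOLLOW(A) = {$, do, num, read, then}; in N→S N, S is followed by N with FIRST {λ, do, num, read, then}; in N→S N, the suffix after S is nullable, so FOLLOW(S) ⊇ FOLLOW(N) = {num}. Thus FOLLOW(S) = {$, do, num, read, then}.
FOLLOW(A): in S→A, the suffix after A is empty, so FOLLOW(A) ⊇ FOLLOW(S) = {$, do, num, read, then}. Thus FOLLOW(A) = {$, do, num, read, then}.
FOLLOW(B): in S→B, the suffix after B is empty, so FOLLOW(B) ⊇ FOLLOW(S) = {$, do, num, read, then}; in A→B do do, B is followed by do do with FIRST {do}. Thus FOLLOW(B) = {$, do, num, read, then}.
FOLLOW(G): in B→G, the suffix after G is empty, so FOLLOW(G) ⊇ FOLLOW(B) = {$, do, num, read, then}. Thus FOLLOW(G) = {$, do, num, read, then}.

{$, do, num, read, then}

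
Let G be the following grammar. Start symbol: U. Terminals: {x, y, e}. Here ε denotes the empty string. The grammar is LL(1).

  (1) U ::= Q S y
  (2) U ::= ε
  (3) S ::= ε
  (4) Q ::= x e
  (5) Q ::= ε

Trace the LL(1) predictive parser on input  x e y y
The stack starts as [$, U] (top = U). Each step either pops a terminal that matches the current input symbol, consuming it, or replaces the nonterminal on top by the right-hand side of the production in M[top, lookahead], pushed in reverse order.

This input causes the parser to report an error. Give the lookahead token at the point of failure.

y

step 1: stack=$ U  input=x e y y $  — expand U ::= Q S y
step 2: stack=$ y S Q  input=x e y y $  — expand Q ::= x e
step 3: stack=$ y S e x  input=x e y y $  — match x
step 4: stack=$ y S e  input=e y y $  — match e
step 5: stack=$ y S  input=y y $  — expand S ::= ε
step 6: stack=$ y  input=y y $  — match y
step 7: stack=$  input=y $  — error: stack empty but input remains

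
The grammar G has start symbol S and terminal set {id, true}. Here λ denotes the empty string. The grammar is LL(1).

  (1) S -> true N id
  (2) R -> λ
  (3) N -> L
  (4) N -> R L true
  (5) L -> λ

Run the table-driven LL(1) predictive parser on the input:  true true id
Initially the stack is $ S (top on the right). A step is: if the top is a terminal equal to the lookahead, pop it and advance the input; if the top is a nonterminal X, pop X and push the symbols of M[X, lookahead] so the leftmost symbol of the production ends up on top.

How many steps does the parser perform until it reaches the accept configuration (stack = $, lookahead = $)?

7

step 1: stack=$ S  input=true true id $  — expand S -> true N id
step 2: stack=$ id N true  input=true true id $  — match true
step 3: stack=$ id N  input=true id $  — expand N -> R L true
step 4: stack=$ id true L R  input=true id $  — expand R -> λ
step 5: stack=$ id true L  input=true id $  — expand L -> λ
step 6: stack=$ id true  input=true id $  — match true
step 7: stack=$ id  input=id $  — match id
Accept reached after 7 steps.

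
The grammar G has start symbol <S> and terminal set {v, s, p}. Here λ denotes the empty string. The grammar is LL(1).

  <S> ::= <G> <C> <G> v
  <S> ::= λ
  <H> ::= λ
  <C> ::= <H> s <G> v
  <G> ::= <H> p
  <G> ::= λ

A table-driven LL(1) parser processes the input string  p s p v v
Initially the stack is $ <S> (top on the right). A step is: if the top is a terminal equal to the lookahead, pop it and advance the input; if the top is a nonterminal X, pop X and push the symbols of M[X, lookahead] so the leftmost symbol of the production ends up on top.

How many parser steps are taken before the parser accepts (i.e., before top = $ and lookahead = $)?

step 1: stack=$ <S>  input=p s p v v $  — expand <S> ::= <G> <C> <G> v
step 2: stack=$ v <G> <C> <G>  input=p s p v v $  — expand <G> ::= <H> p
step 3: stack=$ v <G> <C> p <H>  input=p s p v v $  — expand <H> ::= λ
step 4: stack=$ v <G> <C> p  input=p s p v v $  — match p
step 5: stack=$ v <G> <C>  input=s p v v $  — expand <C> ::= <H> s <G> v
step 6: stack=$ v <G> v <G> s <H>  input=s p v v $  — expand <H> ::= λ
step 7: stack=$ v <G> v <G> s  input=s p v v $  — match s
step 8: stack=$ v <G> v <G>  input=p v v $  — expand <G> ::= <H> p
step 9: stack=$ v <G> v p <H>  input=p v v $  — expand <H> ::= λ
step 10: stack=$ v <G> v p  input=p v v $  — match p
step 11: stack=$ v <G> v  input=v v $  — match v
step 12: stack=$ v <G>  input=v $  — expand <G> ::= λ
step 13: stack=$ v  input=v $  — match v
Accept reached after 13 steps.

13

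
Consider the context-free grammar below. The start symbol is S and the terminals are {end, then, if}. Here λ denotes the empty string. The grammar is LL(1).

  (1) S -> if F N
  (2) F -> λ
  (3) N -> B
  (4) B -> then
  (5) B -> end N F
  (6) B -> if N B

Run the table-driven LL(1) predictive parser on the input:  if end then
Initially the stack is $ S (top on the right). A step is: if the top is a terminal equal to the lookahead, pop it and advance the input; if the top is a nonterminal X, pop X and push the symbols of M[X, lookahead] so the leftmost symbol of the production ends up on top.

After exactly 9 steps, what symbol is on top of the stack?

     Stack      Input          Action
  1  $ S        if end then $  expand S -> if F N
  2  $ N F if   if end then $  match if
  3  $ N F      end then $     expand F -> λ
  4  $ N        end then $     expand N -> B
  5  $ B        end then $     expand B -> end N F
  6  $ F N end  end then $     match end
  7  $ F N      then $         expand N -> B
  8  $ F B      then $         expand B -> then
  9  $ F then   then $         match then
Stack after step 9: $ F (top = F).

F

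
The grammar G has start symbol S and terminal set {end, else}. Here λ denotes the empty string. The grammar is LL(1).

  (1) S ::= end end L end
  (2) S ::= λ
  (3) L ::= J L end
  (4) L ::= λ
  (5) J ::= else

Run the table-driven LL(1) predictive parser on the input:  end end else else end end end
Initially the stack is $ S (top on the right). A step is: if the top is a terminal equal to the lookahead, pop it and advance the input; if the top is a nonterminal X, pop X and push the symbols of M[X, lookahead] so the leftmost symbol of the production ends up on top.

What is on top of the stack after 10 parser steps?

step 1: stack=$ S  input=end end else else end end end $  — expand S ::= end end L end
step 2: stack=$ end L end end  input=end end else else end end end $  — match end
step 3: stack=$ end L end  input=end else else end end end $  — match end
step 4: stack=$ end L  input=else else end end end $  — expand L ::= J L end
step 5: stack=$ end end L J  input=else else end end end $  — expand J ::= else
step 6: stack=$ end end L else  input=else else end end end $  — match else
step 7: stack=$ end end L  input=else end end end $  — expand L ::= J L end
step 8: stack=$ end end end L J  input=else end end end $  — expand J ::= else
step 9: stack=$ end end end L else  input=else end end end $  — match else
step 10: stack=$ end end end L  input=end end end $  — expand L ::= λ
Stack after step 10: $ end end end (top = end).

end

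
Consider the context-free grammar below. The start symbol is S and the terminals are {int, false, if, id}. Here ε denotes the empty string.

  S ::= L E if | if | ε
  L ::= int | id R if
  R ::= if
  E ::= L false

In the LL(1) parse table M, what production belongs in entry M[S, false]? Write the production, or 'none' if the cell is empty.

FIRST(L): from L::=int we get {int}; from L::=id R if we get {id}. So FIRST(L) = {id, int}.
FIRST(R): from R::=if we get {if}. So FIRST(R) = {if}.
FIRST(S): from S::=L E if we get {id, int}; from S::=if we get {if}; from S::=ε we get {ε}. So FIRST(S) = {ε, id, if, int}.
FIRST(E): from E::=L false we get {id, int}. So FIRST(E) = {id, int}.
FOLLOW(S) includes $ since S is the start symbol.
FOLLOW(S): S appears on no right-hand side. Thus FOLLOW(S) = {$}.
For S ::= L E if: FIRST(L E if) = {id, int}, so it goes in M[S, t] for t ∈ {id, int}.
For S ::= if: FIRST(if) = {if}, so it goes in M[S, t] for t ∈ {if}.
For S ::= ε: FIRST(ε) = {ε}, so it goes in M[S, t] for t ∈ {}; since ε ∈ FIRST, also for every t ∈ FOLLOW(S) = {$}.
None of these place a production in M[S, false].

none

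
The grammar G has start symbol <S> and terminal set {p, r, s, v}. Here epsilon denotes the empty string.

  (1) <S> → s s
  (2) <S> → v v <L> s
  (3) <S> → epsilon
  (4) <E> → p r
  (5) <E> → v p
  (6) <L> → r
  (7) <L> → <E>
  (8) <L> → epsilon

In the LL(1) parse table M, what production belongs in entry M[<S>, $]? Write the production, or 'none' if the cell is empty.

FIRST(<S>): from <S>→s s we get {s}; from <S>→v v <L> s we get {v}; from <S>→epsilon we get {epsilon}. So FIRST(<S>) = {epsilon, s, v}.
FIRST(<E>): from <E>→p r we get {p}; from <E>→v p we get {v}. So FIRST(<E>) = {p, v}.
FIRST(<L>): from <L>→r we get {r}; from <L>→<E> we get {p, v}; from <L>→epsilon we get {epsilon}. So FIRST(<L>) = {epsilon, p, r, v}.
FOLLOW(<S>) includes $ since <S> is the start symbol.
FOLLOW(<S>): <S> appears on no right-hand side. Thus FOLLOW(<S>) = {$}.
For <S> → s s: FIRST(s s) = {s}, so it goes in M[<S>, t] for t ∈ {s}.
For <S> → v v <L> s: FIRST(v v <L> s) = {v}, so it goes in M[<S>, t] for t ∈ {v}.
For <S> → epsilon: FIRST(epsilon) = {epsilon}, so it goes in M[<S>, t] for t ∈ {}; since epsilon ∈ FIRST, also for every t ∈ FOLLOW(<S>) = {$}.

<S> → epsilon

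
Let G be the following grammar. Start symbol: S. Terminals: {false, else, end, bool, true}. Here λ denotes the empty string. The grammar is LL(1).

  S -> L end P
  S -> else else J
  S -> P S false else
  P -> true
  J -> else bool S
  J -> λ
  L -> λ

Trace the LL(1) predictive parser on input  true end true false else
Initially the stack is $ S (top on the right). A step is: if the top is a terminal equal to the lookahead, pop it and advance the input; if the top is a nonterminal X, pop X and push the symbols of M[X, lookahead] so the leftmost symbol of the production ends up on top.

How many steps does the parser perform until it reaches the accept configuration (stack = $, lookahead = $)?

10

step 1: stack=$ S  input=true end true false else $  — expand S -> P S false else
step 2: stack=$ else false S P  input=true end true false else $  — expand P -> true
step 3: stack=$ else false S true  input=true end true false else $  — match true
step 4: stack=$ else false S  input=end true false else $  — expand S -> L end P
step 5: stack=$ else false P end L  input=end true false else $  — expand L -> λ
step 6: stack=$ else false P end  input=end true false else $  — match end
step 7: stack=$ else false P  input=true false else $  — expand P -> true
step 8: stack=$ else false true  input=true false else $  — match true
step 9: stack=$ else false  input=false else $  — match false
step 10: stack=$ else  input=else $  — match else
Accept reached after 10 steps.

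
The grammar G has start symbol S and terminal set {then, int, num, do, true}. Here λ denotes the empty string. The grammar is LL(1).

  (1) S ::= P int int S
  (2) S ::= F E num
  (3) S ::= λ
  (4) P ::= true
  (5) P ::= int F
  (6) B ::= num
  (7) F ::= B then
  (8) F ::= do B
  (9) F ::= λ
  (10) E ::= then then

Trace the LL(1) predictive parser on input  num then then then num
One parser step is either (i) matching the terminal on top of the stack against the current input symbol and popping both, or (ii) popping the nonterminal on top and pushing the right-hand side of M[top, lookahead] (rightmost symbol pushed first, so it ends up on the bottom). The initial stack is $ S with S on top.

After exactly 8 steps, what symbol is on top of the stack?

step 1: stack=$ S  input=num then then then num $  — expand S ::= F E num
step 2: stack=$ num E F  input=num then then then num $  — expand F ::= B then
step 3: stack=$ num E then B  input=num then then then num $  — expand B ::= num
step 4: stack=$ num E then num  input=num then then then num $  — match num
step 5: stack=$ num E then  input=then then then num $  — match then
step 6: stack=$ num E  input=then then num $  — expand E ::= then then
step 7: stack=$ num then then  input=then then num $  — match then
step 8: stack=$ num then  input=then num $  — match then
Stack after step 8: $ num (top = num).

num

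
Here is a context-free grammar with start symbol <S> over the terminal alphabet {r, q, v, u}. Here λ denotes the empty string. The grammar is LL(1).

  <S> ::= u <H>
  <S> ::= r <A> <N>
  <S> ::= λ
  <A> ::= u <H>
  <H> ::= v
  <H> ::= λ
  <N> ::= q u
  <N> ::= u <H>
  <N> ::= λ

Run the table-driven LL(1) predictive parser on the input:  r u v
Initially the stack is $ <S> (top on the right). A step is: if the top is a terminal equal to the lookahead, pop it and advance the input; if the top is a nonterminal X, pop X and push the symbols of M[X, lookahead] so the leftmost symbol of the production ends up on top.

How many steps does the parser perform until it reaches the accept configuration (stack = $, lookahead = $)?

7

     Stack        Input    Action
  1  $ <S>        r u v $  expand <S> ::= r <A> <N>
  2  $ <N> <A> r  r u v $  match r
  3  $ <N> <A>    u v $    expand <A> ::= u <H>
  4  $ <N> <H> u  u v $    match u
  5  $ <N> <H>    v $      expand <H> ::= v
  6  $ <N> v      v $      match v
  7  $ <N>        $        expand <N> ::= λ
Accept reached after 7 steps.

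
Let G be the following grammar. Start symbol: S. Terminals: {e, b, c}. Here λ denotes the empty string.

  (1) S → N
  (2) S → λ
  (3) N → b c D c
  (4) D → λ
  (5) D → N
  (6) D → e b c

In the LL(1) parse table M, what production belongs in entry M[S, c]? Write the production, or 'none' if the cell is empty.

none

FIRST(N): from N→b c D c we get {b}. So FIRST(N) = {b}.
FIRST(S): from S→N we get {b}; from S→λ we get {λ}. So FIRST(S) = {λ, b}.
FIRST(D): from D→λ we get {λ}; from D→N we get {b}; from D→e b c we get {e}. So FIRST(D) = {λ, b, e}.
FOLLOW(S) includes $ since S is the start symbol.
FOLLOW(S): S appears on no right-hand side. Thus FOLLOW(S) = {$}.
For S → N: FIRST(N) = {b}, so it goes in M[S, t] for t ∈ {b}.
For S → λ: FIRST(λ) = {λ}, so it goes in M[S, t] for t ∈ {}; since λ ∈ FIRST, also for every t ∈ FOLLOW(S) = {$}.
None of these place a production in M[S, c].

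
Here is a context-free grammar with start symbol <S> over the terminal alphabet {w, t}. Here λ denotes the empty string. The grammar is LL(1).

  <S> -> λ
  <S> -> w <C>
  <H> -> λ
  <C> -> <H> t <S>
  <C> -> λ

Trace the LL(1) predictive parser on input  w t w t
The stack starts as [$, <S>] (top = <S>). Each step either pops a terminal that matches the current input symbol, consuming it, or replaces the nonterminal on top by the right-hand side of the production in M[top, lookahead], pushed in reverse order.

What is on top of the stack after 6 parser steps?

w

step 1: stack=$ <S>  input=w t w t $  — expand <S> -> w <C>
step 2: stack=$ <C> w  input=w t w t $  — match w
step 3: stack=$ <C>  input=t w t $  — expand <C> -> <H> t <S>
step 4: stack=$ <S> t <H>  input=t w t $  — expand <H> -> λ
step 5: stack=$ <S> t  input=t w t $  — match t
step 6: stack=$ <S>  input=w t $  — expand <S> -> w <C>
Stack after step 6: $ <C> w (top = w).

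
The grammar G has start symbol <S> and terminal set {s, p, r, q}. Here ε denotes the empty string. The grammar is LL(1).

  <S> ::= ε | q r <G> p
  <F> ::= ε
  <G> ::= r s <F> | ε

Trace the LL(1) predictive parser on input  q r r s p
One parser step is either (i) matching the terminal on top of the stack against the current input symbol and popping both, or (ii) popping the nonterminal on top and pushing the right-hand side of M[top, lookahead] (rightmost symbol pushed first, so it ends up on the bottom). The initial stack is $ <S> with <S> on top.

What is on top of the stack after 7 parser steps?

p

step 1: stack=$ <S>  input=q r r s p $  — expand <S> ::= q r <G> p
step 2: stack=$ p <G> r q  input=q r r s p $  — match q
step 3: stack=$ p <G> r  input=r r s p $  — match r
step 4: stack=$ p <G>  input=r s p $  — expand <G> ::= r s <F>
step 5: stack=$ p <F> s r  input=r s p $  — match r
step 6: stack=$ p <F> s  input=s p $  — match s
step 7: stack=$ p <F>  input=p $  — expand <F> ::= ε
Stack after step 7: $ p (top = p).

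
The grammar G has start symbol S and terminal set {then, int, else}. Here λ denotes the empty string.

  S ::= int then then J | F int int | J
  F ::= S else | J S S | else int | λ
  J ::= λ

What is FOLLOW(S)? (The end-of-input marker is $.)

FIRST(J) = {λ}
FIRST(S) = {λ, else, int}  (via F int int, J)
FIRST(F) = {λ, else, int}  (via S else, J S S)
FOLLOW(S) includes $ since S is the start symbol.
FOLLOW(F): in S::=F int int, F is followed by int int with FIRST {int}. Thus FOLLOW(F) = {int}.
FOLLOW(S): in F::=S else, S is followed by else with FIRST {else}; in F::=J S S (occurrence 1), S is followed by S with FIRST {λ, else, int}; in F::=J S S (occurrence 1), the suffix after S is nullable, so FOLLOW(S) ⊇ FOLLOW(F) = {int}; in F::=J S S (occurrence 2), the suffix after S is empty, so FOLLOW(S) ⊇ FOLLOW(F) = {int}. Thus FOLLOW(S) = {$, else, int}.
FOLLOW(J): in S::=int then then J, the suffix after J is empty, so FOLLOW(J) ⊇ FOLLOW(S) = {$, else, int}; in S::=J, the suffix after J is empty, so FOLLOW(J) ⊇ FOLLOW(S) = {$, else, int}; in F::=J S S, J is followed by S S with FIRST {λ, else, int}; in F::=J S S, the suffix after J is nullable, so FOLLOW(J) ⊇ FOLLOW(F) = {int}. Thus FOLLOW(J) = {$, else, int}.

{$, else, int}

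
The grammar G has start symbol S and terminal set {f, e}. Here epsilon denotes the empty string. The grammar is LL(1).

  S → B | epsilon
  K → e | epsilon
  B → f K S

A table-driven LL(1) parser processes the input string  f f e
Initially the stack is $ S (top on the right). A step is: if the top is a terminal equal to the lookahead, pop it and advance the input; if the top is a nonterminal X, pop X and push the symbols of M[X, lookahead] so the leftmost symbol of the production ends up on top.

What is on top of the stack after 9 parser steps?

S

     Stack    Input    Action
  1  $ S      f f e $  expand S → B
  2  $ B      f f e $  expand B → f K S
  3  $ S K f  f f e $  match f
  4  $ S K    f e $    expand K → epsilon
  5  $ S      f e $    expand S → B
  6  $ B      f e $    expand B → f K S
  7  $ S K f  f e $    match f
  8  $ S K    e $      expand K → e
  9  $ S e    e $      match e
Stack after step 9: $ S (top = S).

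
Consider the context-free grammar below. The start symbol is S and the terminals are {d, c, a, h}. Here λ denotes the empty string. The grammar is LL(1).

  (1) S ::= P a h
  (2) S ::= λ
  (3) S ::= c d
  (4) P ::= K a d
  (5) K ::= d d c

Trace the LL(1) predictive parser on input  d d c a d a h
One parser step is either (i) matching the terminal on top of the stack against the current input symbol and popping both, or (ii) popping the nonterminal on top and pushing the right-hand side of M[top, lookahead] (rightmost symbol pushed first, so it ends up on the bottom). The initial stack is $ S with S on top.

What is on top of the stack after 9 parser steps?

h

     Stack            Input            Action
  1  $ S              d d c a d a h $  expand S ::= P a h
  2  $ h a P          d d c a d a h $  expand P ::= K a d
  3  $ h a d a K      d d c a d a h $  expand K ::= d d c
  4  $ h a d a c d d  d d c a d a h $  match d
  5  $ h a d a c d    d c a d a h $    match d
  6  $ h a d a c      c a d a h $      match c
  7  $ h a d a        a d a h $        match a
  8  $ h a d          d a h $          match d
  9  $ h a            a h $            match a
Stack after step 9: $ h (top = h).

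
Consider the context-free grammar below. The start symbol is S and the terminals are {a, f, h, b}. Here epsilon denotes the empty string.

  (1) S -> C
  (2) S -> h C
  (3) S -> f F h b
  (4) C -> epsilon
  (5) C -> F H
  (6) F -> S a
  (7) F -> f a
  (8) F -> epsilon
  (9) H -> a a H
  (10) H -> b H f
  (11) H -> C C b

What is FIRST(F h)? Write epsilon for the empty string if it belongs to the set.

FIRST(S): from S->C we get {epsilon, a, b, f, h}; from S->h C we get {h}; from S->f F h b we get {f}. So FIRST(S) = {epsilon, a, b, f, h}.
FIRST(F): from F->S a we get {a, b, f, h}; from F->f a we get {f}; from F->epsilon we get {epsilon}. So FIRST(F) = {epsilon, a, b, f, h}.
FIRST(C): from C->epsilon we get {epsilon}; from C->F H we get {a, b, f, h}. So FIRST(C) = {epsilon, a, b, f, h}.
FIRST(H): from H->a a H we get {a}; from H->b H f we get {b}; from H->C C b we get {a, b, f, h}. So FIRST(H) = {a, b, f, h}.
FIRST(F h): take FIRST of each symbol in turn, carrying on past any symbol whose FIRST contains epsilon; result {a, b, f, h}.

{a, b, f, h}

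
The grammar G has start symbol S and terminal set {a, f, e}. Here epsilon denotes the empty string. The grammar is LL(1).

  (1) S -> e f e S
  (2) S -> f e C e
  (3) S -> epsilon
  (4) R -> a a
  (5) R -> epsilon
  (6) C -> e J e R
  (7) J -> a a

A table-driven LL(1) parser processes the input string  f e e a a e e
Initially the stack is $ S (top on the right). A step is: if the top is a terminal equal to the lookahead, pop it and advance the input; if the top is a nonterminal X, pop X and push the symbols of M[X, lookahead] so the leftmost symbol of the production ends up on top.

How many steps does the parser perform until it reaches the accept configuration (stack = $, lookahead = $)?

step 1: stack=$ S  input=f e e a a e e $  — expand S -> f e C e
step 2: stack=$ e C e f  input=f e e a a e e $  — match f
step 3: stack=$ e C e  input=e e a a e e $  — match e
step 4: stack=$ e C  input=e a a e e $  — expand C -> e J e R
step 5: stack=$ e R e J e  input=e a a e e $  — match e
step 6: stack=$ e R e J  input=a a e e $  — expand J -> a a
step 7: stack=$ e R e a a  input=a a e e $  — match a
step 8: stack=$ e R e a  input=a e e $  — match a
step 9: stack=$ e R e  input=e e $  — match e
step 10: stack=$ e R  input=e $  — expand R -> epsilon
step 11: stack=$ e  input=e $  — match e
Accept reached after 11 steps.

11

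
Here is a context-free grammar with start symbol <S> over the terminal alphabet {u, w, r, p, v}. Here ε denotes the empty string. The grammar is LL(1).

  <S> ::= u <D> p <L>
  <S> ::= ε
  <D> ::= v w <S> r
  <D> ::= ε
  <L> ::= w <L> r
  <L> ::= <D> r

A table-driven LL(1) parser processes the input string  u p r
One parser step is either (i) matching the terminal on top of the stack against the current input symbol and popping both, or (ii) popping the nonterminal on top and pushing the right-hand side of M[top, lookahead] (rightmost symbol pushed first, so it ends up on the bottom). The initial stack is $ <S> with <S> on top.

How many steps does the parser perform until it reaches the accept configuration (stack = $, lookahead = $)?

     Stack          Input    Action
  1  $ <S>          u p r $  expand <S> ::= u <D> p <L>
  2  $ <L> p <D> u  u p r $  match u
  3  $ <L> p <D>    p r $    expand <D> ::= ε
  4  $ <L> p        p r $    match p
  5  $ <L>          r $      expand <L> ::= <D> r
  6  $ r <D>        r $      expand <D> ::= ε
  7  $ r            r $      match r
Accept reached after 7 steps.

7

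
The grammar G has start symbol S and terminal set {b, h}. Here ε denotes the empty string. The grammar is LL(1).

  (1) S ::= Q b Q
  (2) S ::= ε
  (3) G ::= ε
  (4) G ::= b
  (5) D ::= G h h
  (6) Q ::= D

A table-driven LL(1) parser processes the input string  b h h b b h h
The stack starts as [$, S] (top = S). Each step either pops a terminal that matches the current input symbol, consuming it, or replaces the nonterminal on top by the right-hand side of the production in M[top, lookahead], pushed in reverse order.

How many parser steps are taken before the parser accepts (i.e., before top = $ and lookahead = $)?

14

      Stack        Input            Action
   1  $ S          b h h b b h h $  expand S ::= Q b Q
   2  $ Q b Q      b h h b b h h $  expand Q ::= D
   3  $ Q b D      b h h b b h h $  expand D ::= G h h
   4  $ Q b h h G  b h h b b h h $  expand G ::= b
   5  $ Q b h h b  b h h b b h h $  match b
   6  $ Q b h h    h h b b h h $    match h
   7  $ Q b h      h b b h h $      match h
   8  $ Q b        b b h h $        match b
   9  $ Q          b h h $          expand Q ::= D
  10  $ D          b h h $          expand D ::= G h h
  11  $ h h G      b h h $          expand G ::= b
  12  $ h h b      b h h $          match b
  13  $ h h        h h $            match h
  14  $ h          h $              match h
Accept reached after 14 steps.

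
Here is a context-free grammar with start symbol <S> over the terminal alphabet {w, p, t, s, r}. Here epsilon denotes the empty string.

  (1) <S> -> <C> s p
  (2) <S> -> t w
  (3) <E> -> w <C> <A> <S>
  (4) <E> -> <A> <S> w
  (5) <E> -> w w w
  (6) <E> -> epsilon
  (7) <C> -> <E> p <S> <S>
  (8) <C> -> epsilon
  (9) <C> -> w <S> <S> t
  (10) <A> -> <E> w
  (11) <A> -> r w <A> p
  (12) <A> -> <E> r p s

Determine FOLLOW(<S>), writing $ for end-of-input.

FIRST(<S>) = {p, r, s, t, w}  (via <C> s p)
FIRST(<E>) = {epsilon, r, w}  (via <A> <S> w)
FIRST(<C>) = {epsilon, p, r, w}  (via <E> p <S> <S>)
FIRST(<A>) = {r, w}  (via <E> w, <E> r p s)
FOLLOW(<S>) includes $ since <S> is the start symbol.
FOLLOW(<E>): in <C>-><E> p <S> <S>, <E> is followed by p <S> <S> with FIRST {p}; in <A>-><E> w, <E> is followed by w with FIRST {w}; in <A>-><E> r p s, <E> is followed by r p s with FIRST {r}. Thus FOLLOW(<E>) = {p, r, w}.
FOLLOW(<C>): in <S>-><C> s p, <C> is followed by s p with FIRST {s}; in <E>->w <C> <A> <S>, <C> is followed by <A> <S> with FIRST {r, w}. Thus FOLLOW(<C>) = {r, s, w}.
FOLLOW(<S>): in <E>->w <C> <A> <S>, the suffix after <S> is empty, so FOLLOW(<S>) ⊇ FOLLOW(<E>) = {p, r, w}; in <E>-><A> <S> w, <S> is followed by w with FIRST {w}; in <C>-><E> p <S> <S> (occurrence 1), <S> is followed by <S> with FIRST {p, r, s, t, w}; in <C>-><E> p <S> <S> (occurrence 2), the suffix after <S> is empty, so FOLLOW(<S>) ⊇ FOLLOW(<C>) = {r, s, w}; in <C>->w <S> <S> t (occurrence 1), <S> is followed by <S> t with FIRST {p, r, s, t, w}; in <C>->w <S> <S> t (occurrence 2), <S> is followed by t with FIRST {t}. Thus FOLLOW(<S>) = {$, p, r, s, t, w}.
FOLLOW(<A>): in <E>->w <C> <A> <S>, <A> is followed by <S> with FIRST {p, r, s, t, w}; in <E>-><A> <S> w, <A> is followed by <S> w with FIRST {p, r, s, t, w}; in <A>->r w <A> p, <A> is followed by p with FIRST {p}. Thus FOLLOW(<A>) = {p, r, s, t, w}.

{$, p, r, s, t, w}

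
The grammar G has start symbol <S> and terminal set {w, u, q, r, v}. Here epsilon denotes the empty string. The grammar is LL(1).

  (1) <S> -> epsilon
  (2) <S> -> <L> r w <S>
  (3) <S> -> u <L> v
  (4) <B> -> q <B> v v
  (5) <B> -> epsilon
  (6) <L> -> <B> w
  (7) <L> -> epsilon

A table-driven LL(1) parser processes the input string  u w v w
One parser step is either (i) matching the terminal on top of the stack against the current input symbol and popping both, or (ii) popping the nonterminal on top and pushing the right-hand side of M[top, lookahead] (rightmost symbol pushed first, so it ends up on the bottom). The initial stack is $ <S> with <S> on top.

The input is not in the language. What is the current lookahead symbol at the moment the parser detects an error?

step 1: stack=$ <S>  input=u w v w $  — expand <S> -> u <L> v
step 2: stack=$ v <L> u  input=u w v w $  — match u
step 3: stack=$ v <L>  input=w v w $  — expand <L> -> <B> w
step 4: stack=$ v w <B>  input=w v w $  — expand <B> -> epsilon
step 5: stack=$ v w  input=w v w $  — match w
step 6: stack=$ v  input=v w $  — match v
step 7: stack=$  input=w $  — error: stack empty but input remains

w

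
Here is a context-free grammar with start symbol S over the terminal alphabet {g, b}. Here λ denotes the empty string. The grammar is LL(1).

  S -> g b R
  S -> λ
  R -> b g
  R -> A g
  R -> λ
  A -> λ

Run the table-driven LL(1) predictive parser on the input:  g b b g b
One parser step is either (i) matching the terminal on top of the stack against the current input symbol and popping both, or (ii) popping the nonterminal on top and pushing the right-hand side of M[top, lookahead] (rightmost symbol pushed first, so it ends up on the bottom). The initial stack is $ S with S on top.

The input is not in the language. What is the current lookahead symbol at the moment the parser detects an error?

     Stack    Input        Action
  1  $ S      g b b g b $  expand S -> g b R
  2  $ R b g  g b b g b $  match g
  3  $ R b    b b g b $    match b
  4  $ R      b g b $      expand R -> b g
  5  $ g b    b g b $      match b
  6  $ g      g b $        match g
  7  $        b $          error: stack empty but input remains

b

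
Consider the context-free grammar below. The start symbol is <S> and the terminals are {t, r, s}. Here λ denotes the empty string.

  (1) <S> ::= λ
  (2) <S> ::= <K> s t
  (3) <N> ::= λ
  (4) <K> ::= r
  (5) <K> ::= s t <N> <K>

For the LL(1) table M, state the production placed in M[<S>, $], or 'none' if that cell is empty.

FIRST(<N>): from <N>::=λ we get {λ}. So FIRST(<N>) = {λ}.
FIRST(<K>): from <K>::=r we get {r}; from <K>::=s t <N> <K> we get {s}. So FIRST(<K>) = {r, s}.
FIRST(<S>): from <S>::=λ we get {λ}; from <S>::=<K> s t we get {r, s}. So FIRST(<S>) = {λ, r, s}.
FOLLOW(<S>) includes $ since <S> is the start symbol.
FOLLOW(<S>): <S> appears on no right-hand side. Thus FOLLOW(<S>) = {$}.
For <S> ::= λ: FIRST(λ) = {λ}, so it goes in M[<S>, t] for t ∈ {}; since λ ∈ FIRST, also for every t ∈ FOLLOW(<S>) = {$}.
For <S> ::= <K> s t: FIRST(<K> s t) = {r, s}, so it goes in M[<S>, t] for t ∈ {r, s}.

<S> ::= λ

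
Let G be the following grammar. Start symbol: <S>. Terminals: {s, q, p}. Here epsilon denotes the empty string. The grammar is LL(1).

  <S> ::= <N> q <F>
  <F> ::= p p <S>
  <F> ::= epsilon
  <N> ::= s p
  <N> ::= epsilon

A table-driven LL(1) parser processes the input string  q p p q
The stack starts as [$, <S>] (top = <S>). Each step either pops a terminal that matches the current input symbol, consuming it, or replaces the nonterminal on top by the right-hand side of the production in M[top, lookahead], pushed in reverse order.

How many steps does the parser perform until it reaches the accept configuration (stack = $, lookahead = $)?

      Stack        Input      Action
   1  $ <S>        q p p q $  expand <S> ::= <N> q <F>
   2  $ <F> q <N>  q p p q $  expand <N> ::= epsilon
   3  $ <F> q      q p p q $  match q
   4  $ <F>        p p q $    expand <F> ::= p p <S>
   5  $ <S> p p    p p q $    match p
   6  $ <S> p      p q $      match p
   7  $ <S>        q $        expand <S> ::= <N> q <F>
   8  $ <F> q <N>  q $        expand <N> ::= epsilon
   9  $ <F> q      q $        match q
  10  $ <F>        $          expand <F> ::= epsilon
Accept reached after 10 steps.

10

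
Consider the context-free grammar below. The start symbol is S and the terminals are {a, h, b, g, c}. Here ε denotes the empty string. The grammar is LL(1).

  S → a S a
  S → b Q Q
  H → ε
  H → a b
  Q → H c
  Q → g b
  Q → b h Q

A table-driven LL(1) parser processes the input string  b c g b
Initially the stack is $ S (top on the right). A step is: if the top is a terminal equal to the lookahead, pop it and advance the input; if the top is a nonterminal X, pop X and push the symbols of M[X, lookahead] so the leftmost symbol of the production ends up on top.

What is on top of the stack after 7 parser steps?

     Stack    Input      Action
  1  $ S      b c g b $  expand S → b Q Q
  2  $ Q Q b  b c g b $  match b
  3  $ Q Q    c g b $    expand Q → H c
  4  $ Q c H  c g b $    expand H → ε
  5  $ Q c    c g b $    match c
  6  $ Q      g b $      expand Q → g b
  7  $ b g    g b $      match g
Stack after step 7: $ b (top = b).

b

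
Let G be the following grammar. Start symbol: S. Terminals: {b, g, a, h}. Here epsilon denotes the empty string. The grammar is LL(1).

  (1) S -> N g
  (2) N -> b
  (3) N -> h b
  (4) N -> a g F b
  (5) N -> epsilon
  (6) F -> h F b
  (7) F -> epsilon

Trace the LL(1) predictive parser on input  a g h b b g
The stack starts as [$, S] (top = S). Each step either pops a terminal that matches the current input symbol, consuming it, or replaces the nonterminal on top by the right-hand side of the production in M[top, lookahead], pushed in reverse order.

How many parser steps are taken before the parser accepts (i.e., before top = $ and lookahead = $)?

10

      Stack        Input          Action
   1  $ S          a g h b b g $  expand S -> N g
   2  $ g N        a g h b b g $  expand N -> a g F b
   3  $ g b F g a  a g h b b g $  match a
   4  $ g b F g    g h b b g $    match g
   5  $ g b F      h b b g $      expand F -> h F b
   6  $ g b b F h  h b b g $      match h
   7  $ g b b F    b b g $        expand F -> epsilon
   8  $ g b b      b b g $        match b
   9  $ g b        b g $          match b
  10  $ g          g $            match g
Accept reached after 10 steps.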